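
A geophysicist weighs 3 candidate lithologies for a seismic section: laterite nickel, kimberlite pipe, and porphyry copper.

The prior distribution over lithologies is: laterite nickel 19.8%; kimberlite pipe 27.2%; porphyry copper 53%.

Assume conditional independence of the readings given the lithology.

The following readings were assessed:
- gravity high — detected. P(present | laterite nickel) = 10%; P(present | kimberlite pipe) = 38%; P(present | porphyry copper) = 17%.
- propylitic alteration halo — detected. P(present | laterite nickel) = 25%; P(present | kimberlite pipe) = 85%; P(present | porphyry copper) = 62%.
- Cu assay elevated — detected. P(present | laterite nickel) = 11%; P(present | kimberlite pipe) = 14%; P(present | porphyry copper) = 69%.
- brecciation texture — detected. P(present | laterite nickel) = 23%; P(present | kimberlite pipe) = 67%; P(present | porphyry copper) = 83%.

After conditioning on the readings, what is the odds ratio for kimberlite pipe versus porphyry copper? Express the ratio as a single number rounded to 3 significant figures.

The normalizing constant cancels in an odds ratio, so compute prior × likelihood for the two hypotheses only:
  kimberlite pipe: 0.272 × 0.38 × 0.85 × 0.14 × 0.67 = 0.0082409
  porphyry copper: 0.530 × 0.17 × 0.62 × 0.69 × 0.83 = 0.031992
Posterior odds = 0.0082409 / 0.031992 ≈ 0.258.

0.258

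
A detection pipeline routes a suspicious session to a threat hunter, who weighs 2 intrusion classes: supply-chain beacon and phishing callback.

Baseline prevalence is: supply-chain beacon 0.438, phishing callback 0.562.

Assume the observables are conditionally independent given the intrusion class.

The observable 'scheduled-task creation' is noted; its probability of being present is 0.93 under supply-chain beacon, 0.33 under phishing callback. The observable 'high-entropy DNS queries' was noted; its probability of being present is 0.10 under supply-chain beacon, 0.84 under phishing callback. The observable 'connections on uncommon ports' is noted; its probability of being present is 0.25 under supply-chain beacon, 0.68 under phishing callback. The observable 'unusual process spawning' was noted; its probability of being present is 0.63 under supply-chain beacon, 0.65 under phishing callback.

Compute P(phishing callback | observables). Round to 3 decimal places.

Multiply each prior by the joint likelihood of the observable pattern:
  supply-chain beacon: 0.438 × 0.93 × 0.10 × 0.25 × 0.63 = 0.0064156
  phishing callback: 0.562 × 0.33 × 0.84 × 0.68 × 0.65 = 0.068858
Marginal likelihood of the evidence = 0.075273.
P(phishing callback | evidence) = 0.068858 / 0.075273 ≈ 0.915.

0.915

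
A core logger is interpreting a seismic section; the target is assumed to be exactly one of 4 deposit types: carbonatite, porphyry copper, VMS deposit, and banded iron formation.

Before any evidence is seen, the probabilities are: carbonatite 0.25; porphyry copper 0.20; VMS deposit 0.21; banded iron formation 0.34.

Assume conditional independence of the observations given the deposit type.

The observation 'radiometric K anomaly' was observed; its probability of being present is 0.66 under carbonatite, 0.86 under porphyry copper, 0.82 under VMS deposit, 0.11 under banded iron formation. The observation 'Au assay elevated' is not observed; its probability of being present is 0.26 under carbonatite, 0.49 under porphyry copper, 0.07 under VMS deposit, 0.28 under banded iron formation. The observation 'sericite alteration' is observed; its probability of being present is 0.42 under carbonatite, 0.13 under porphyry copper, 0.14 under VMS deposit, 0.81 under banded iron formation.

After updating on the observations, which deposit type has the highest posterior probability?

carbonatite

By Bayes' rule with conditional independence, the unnormalized weight for each hypothesis is prior × ∏ likelihoods (using 1 − P(present | H) for each absent observation):
  carbonatite: 0.25 × 0.66 × (1 − 0.26) × 0.42 = 0.051282
  porphyry copper: 0.20 × 0.86 × (1 − 0.49) × 0.13 = 0.011404
  VMS deposit: 0.21 × 0.82 × (1 − 0.07) × 0.14 = 0.02242
  banded iron formation: 0.34 × 0.11 × (1 − 0.28) × 0.81 = 0.021812
Normalizing constant Z = 0.051282 + 0.011404 + 0.02242 + 0.021812 = 0.10692.
P(carbonatite | evidence) ≈ 0.051282 / 0.10692 ≈ 0.480
P(porphyry copper | evidence) ≈ 0.011404 / 0.10692 ≈ 0.107
P(VMS deposit | evidence) ≈ 0.02242 / 0.10692 ≈ 0.210
P(banded iron formation | evidence) ≈ 0.021812 / 0.10692 ≈ 0.204
The largest is 0.480, so carbonatite is most probable.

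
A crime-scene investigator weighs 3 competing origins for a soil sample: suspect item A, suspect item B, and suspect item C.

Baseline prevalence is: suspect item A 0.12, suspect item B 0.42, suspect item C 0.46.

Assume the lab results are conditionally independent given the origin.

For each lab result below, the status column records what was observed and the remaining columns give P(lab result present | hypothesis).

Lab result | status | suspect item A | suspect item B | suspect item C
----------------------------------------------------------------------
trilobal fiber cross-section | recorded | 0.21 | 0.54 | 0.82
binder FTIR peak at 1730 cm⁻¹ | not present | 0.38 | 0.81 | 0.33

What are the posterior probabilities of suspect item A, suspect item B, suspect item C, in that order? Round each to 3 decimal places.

0.050, 0.138, 0.811

By Bayes' rule with conditional independence, the unnormalized weight for each hypothesis is prior × ∏ likelihoods (using 1 − P(present | H) for each absent lab result):
  suspect item A: 0.12 × 0.21 × (1 − 0.38) = 0.015624
  suspect item B: 0.42 × 0.54 × (1 − 0.81) = 0.043092
  suspect item C: 0.46 × 0.82 × (1 − 0.33) = 0.25272
The unnormalized weights sum to 0.31144.
P(suspect item A | evidence) = 0.015624 / 0.31144 ≈ 0.050
P(suspect item B | evidence) = 0.043092 / 0.31144 ≈ 0.138
P(suspect item C | evidence) = 0.25272 / 0.31144 ≈ 0.811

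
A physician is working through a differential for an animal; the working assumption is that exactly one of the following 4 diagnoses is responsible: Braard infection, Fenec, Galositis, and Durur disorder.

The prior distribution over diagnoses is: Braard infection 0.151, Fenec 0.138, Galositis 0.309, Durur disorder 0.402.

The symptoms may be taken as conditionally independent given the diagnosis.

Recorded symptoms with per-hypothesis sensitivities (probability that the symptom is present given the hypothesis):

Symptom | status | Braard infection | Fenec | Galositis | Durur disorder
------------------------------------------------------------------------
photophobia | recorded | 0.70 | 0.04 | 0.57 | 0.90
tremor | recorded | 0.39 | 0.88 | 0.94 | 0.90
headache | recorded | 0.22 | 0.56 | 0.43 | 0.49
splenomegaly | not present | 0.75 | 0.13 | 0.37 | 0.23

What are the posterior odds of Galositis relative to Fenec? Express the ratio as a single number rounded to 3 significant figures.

Unnormalized posterior weight (prior times the symptom likelihoods) for each of the two hypotheses (using 1 − P(present | H) for each absent symptom):
  Galositis: 0.309 × 0.57 × 0.94 × 0.43 × (1 − 0.37) = 0.044851
  Fenec: 0.138 × 0.04 × 0.88 × 0.56 × (1 − 0.13) = 0.0023666
Odds(Galositis : Fenec) = 0.044851 / 0.0023666 ≈ 19.0.

19.0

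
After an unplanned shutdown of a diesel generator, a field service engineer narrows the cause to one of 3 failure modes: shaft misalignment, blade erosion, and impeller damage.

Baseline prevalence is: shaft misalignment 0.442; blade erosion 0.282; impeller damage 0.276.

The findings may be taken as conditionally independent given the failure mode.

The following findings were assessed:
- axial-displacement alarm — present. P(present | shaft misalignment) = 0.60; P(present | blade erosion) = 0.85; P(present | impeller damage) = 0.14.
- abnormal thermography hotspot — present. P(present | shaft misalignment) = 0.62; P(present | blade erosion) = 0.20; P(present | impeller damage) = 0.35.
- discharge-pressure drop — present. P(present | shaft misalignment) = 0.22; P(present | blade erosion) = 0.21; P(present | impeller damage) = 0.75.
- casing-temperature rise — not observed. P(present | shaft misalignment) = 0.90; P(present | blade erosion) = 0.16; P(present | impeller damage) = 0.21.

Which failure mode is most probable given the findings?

By Bayes' rule with conditional independence, the unnormalized weight for each hypothesis is prior × ∏ likelihoods (using 1 − P(present | H) for each absent finding):
  shaft misalignment: 0.442 × 0.60 × 0.62 × 0.22 × (1 − 0.90) = 0.0036173
  blade erosion: 0.282 × 0.85 × 0.20 × 0.21 × (1 − 0.16) = 0.0084566
  impeller damage: 0.276 × 0.14 × 0.35 × 0.75 × (1 − 0.21) = 0.008013
Normalizing constant Z = 0.0036173 + 0.0084566 + 0.008013 = 0.020087.
P(shaft misalignment | evidence) ≈ 0.0036173 / 0.020087 ≈ 0.180
P(blade erosion | evidence) ≈ 0.0084566 / 0.020087 ≈ 0.421
P(impeller damage | evidence) ≈ 0.008013 / 0.020087 ≈ 0.399
The largest is 0.421, so blade erosion is most probable.

blade erosion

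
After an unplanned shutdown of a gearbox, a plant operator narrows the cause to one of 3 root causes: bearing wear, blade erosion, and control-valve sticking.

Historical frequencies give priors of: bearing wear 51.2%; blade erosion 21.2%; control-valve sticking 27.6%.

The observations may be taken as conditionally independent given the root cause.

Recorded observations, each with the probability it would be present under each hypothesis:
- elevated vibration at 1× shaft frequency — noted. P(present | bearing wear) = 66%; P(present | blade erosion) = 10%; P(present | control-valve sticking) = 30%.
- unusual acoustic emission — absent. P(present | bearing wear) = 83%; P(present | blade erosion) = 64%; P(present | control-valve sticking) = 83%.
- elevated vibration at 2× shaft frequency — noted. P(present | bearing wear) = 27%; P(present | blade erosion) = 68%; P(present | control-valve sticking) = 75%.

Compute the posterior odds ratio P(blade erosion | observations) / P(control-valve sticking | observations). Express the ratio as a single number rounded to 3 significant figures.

0.492

The normalizing constant cancels in an odds ratio, so compute prior × likelihood for the two hypotheses only (using 1 − P(present | H) for each absent observation):
  blade erosion: 0.212 × 0.10 × (1 − 0.64) × 0.68 = 0.0051898
  control-valve sticking: 0.276 × 0.30 × (1 − 0.83) × 0.75 = 0.010557
Posterior odds = 0.0051898 / 0.010557 ≈ 0.492.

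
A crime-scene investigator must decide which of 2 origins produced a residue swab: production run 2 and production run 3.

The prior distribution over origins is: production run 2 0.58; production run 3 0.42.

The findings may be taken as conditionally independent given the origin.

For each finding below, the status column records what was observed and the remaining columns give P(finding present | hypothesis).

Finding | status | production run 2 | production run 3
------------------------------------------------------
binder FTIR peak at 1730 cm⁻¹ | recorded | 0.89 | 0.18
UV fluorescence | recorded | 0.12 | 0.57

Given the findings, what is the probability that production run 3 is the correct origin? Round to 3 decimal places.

0.410

By Bayes' rule with conditional independence, the unnormalized weight for each hypothesis is prior × ∏ likelihoods:
  production run 2: 0.58 × 0.89 × 0.12 = 0.061944
  production run 3: 0.42 × 0.18 × 0.57 = 0.043092
Marginal likelihood of the evidence = 0.10504.
P(production run 3 | evidence) = 0.043092 / 0.10504 ≈ 0.410.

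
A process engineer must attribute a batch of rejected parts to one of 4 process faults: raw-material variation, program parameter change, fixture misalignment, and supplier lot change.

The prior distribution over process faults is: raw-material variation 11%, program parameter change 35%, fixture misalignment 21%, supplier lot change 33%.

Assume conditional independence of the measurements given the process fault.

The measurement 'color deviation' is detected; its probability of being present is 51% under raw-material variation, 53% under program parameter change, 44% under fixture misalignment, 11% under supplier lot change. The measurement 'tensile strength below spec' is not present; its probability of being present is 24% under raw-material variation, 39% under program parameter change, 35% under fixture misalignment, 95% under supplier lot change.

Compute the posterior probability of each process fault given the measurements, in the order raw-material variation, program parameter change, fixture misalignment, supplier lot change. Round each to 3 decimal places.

0.196, 0.520, 0.276, 0.008

By Bayes' rule with conditional independence, the unnormalized weight for each hypothesis is prior × ∏ likelihoods (using 1 − P(present | H) for each absent measurement):
  raw-material variation: 0.11 × 0.51 × (1 − 0.24) = 0.042636
  program parameter change: 0.35 × 0.53 × (1 − 0.39) = 0.11315
  fixture misalignment: 0.21 × 0.44 × (1 − 0.35) = 0.06006
  supplier lot change: 0.33 × 0.11 × (1 − 0.95) = 0.001815
Marginal likelihood of the evidence = 0.21767.
P(raw-material variation | evidence) = 0.042636 / 0.21767 ≈ 0.196
P(program parameter change | evidence) = 0.11315 / 0.21767 ≈ 0.520
P(fixture misalignment | evidence) = 0.06006 / 0.21767 ≈ 0.276
P(supplier lot change | evidence) = 0.001815 / 0.21767 ≈ 0.008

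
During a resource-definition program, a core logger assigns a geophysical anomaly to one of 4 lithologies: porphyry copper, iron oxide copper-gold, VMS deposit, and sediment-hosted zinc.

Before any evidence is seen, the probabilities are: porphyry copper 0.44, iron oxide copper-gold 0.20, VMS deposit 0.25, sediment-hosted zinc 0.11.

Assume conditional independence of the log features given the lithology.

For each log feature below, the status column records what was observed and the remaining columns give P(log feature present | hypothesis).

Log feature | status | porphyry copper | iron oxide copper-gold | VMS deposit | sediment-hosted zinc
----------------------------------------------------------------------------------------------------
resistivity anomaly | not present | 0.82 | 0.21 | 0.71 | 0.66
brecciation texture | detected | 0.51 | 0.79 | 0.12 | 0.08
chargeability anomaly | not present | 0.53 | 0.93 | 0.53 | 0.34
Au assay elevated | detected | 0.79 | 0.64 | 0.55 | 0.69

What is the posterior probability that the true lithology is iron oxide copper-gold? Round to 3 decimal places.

0.231

For each hypothesis, the unnormalized posterior weight is prior × product of the log feature likelihoods (using 1 − P(present | H) for each absent log feature):
  porphyry copper: 0.44 × (1 − 0.82) × 0.51 × (1 − 0.53) × 0.79 = 0.014998
  iron oxide copper-gold: 0.20 × (1 − 0.21) × 0.79 × (1 − 0.93) × 0.64 = 0.0055919
  VMS deposit: 0.25 × (1 − 0.71) × 0.12 × (1 − 0.53) × 0.55 = 0.002249
  sediment-hosted zinc: 0.11 × (1 − 0.66) × 0.08 × (1 − 0.34) × 0.69 = 0.0013626
The unnormalized weights sum to 0.024201.
P(iron oxide copper-gold | evidence) = 0.0055919 / 0.024201 ≈ 0.231.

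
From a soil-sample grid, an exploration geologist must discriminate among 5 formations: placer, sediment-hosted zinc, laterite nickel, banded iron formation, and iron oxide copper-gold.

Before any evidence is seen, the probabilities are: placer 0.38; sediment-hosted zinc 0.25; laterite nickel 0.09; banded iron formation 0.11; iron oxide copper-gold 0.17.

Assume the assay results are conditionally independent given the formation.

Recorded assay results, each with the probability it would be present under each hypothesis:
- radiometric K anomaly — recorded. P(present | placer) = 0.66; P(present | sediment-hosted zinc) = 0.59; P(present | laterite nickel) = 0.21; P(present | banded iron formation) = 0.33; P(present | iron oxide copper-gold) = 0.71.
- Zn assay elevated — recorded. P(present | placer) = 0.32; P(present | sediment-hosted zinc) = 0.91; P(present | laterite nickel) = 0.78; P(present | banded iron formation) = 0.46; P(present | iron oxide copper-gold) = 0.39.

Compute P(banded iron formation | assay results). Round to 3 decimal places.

0.057

Multiply each prior by the joint likelihood of the assay result pattern:
  placer: 0.38 × 0.66 × 0.32 = 0.080256
  sediment-hosted zinc: 0.25 × 0.59 × 0.91 = 0.13423
  laterite nickel: 0.09 × 0.21 × 0.78 = 0.014742
  banded iron formation: 0.11 × 0.33 × 0.46 = 0.016698
  iron oxide copper-gold: 0.17 × 0.71 × 0.39 = 0.047073
Marginal likelihood of the evidence = 0.29299.
P(banded iron formation | evidence) = 0.016698 / 0.29299 ≈ 0.057.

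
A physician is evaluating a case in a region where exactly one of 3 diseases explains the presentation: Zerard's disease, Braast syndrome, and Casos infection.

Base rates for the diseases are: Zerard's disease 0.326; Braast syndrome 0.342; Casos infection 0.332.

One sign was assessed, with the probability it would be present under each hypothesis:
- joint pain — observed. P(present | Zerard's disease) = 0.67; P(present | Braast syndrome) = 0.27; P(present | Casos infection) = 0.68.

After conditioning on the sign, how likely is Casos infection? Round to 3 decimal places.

0.421

Multiply each prior by the likelihood of the sign:
  Zerard's disease: 0.326 × 0.67 = 0.21842
  Braast syndrome: 0.342 × 0.27 = 0.09234
  Casos infection: 0.332 × 0.68 = 0.22576
The unnormalized weights sum to 0.53652.
P(Casos infection | evidence) = 0.22576 / 0.53652 ≈ 0.421.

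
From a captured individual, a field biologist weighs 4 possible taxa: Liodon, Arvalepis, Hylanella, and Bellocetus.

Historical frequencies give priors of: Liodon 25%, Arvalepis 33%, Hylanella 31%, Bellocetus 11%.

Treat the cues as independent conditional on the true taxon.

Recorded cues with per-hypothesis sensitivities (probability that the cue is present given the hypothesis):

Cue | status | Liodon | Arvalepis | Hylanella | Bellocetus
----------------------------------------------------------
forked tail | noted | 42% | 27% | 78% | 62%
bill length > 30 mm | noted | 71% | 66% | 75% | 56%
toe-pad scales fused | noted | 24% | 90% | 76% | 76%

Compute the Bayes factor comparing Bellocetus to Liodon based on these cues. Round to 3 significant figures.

Take the product of per-cue likelihoods under each hypothesis, then divide.
  Bellocetus: 0.62 × 0.56 × 0.76 = 0.26387
  Liodon: 0.42 × 0.71 × 0.24 = 0.071568
Bayes factor = 0.26387 / 0.071568 ≈ 3.69

3.69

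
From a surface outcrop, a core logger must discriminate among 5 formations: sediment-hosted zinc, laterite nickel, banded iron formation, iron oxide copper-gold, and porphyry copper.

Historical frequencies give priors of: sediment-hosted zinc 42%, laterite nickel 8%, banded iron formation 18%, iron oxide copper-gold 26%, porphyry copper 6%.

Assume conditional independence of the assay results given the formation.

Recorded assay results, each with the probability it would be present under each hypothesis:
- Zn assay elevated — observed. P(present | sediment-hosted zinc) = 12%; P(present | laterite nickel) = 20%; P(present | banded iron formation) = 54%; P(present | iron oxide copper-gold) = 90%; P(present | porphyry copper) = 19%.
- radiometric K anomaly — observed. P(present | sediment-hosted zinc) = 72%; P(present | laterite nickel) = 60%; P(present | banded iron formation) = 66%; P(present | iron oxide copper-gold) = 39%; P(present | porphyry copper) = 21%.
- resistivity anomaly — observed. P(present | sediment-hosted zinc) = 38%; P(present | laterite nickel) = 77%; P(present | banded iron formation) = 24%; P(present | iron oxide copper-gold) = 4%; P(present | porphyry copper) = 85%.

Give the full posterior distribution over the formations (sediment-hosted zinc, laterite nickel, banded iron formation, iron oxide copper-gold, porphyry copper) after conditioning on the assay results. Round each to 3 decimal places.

0.326, 0.175, 0.364, 0.086, 0.048

Multiply each prior by the joint likelihood of the assay result pattern:
  sediment-hosted zinc: 0.42 × 0.12 × 0.72 × 0.38 = 0.013789
  laterite nickel: 0.08 × 0.20 × 0.60 × 0.77 = 0.007392
  banded iron formation: 0.18 × 0.54 × 0.66 × 0.24 = 0.015396
  iron oxide copper-gold: 0.26 × 0.90 × 0.39 × 0.04 = 0.0036504
  porphyry copper: 0.06 × 0.19 × 0.21 × 0.85 = 0.0020349
Marginal likelihood of the evidence = 0.042263.
P(sediment-hosted zinc | evidence) = 0.013789 / 0.042263 ≈ 0.326
P(laterite nickel | evidence) = 0.007392 / 0.042263 ≈ 0.175
P(banded iron formation | evidence) = 0.015396 / 0.042263 ≈ 0.364
P(iron oxide copper-gold | evidence) = 0.0036504 / 0.042263 ≈ 0.086
P(porphyry copper | evidence) = 0.0020349 / 0.042263 ≈ 0.048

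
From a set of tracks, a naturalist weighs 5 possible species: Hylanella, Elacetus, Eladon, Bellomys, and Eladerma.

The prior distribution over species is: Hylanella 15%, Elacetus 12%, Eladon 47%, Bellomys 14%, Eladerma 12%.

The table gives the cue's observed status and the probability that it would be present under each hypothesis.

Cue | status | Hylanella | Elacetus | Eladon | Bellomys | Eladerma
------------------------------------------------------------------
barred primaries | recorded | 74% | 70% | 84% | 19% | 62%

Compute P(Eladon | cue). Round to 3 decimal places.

By Bayes' rule, the unnormalized weight for each hypothesis is prior × likelihood:
  Hylanella: 0.15 × 0.74 = 0.111
  Elacetus: 0.12 × 0.70 = 0.084
  Eladon: 0.47 × 0.84 = 0.3948
  Bellomys: 0.14 × 0.19 = 0.0266
  Eladerma: 0.12 × 0.62 = 0.0744
Marginal likelihood of the evidence = 0.6908.
P(Eladon | evidence) = 0.3948 / 0.6908 ≈ 0.572.

0.572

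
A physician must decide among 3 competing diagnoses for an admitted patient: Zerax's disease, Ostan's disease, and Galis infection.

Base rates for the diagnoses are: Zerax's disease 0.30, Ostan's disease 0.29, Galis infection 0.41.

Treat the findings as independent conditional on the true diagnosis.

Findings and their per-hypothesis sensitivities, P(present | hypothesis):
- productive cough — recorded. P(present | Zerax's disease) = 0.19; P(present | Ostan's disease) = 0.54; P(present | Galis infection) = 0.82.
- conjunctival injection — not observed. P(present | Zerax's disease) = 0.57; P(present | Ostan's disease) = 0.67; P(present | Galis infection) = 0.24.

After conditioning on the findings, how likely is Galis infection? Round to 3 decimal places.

0.770

By Bayes' rule with conditional independence, the unnormalized weight for each hypothesis is prior × ∏ likelihoods (using 1 − P(present | H) for each absent finding):
  Zerax's disease: 0.30 × 0.19 × (1 − 0.57) = 0.02451
  Ostan's disease: 0.29 × 0.54 × (1 − 0.67) = 0.051678
  Galis infection: 0.41 × 0.82 × (1 − 0.24) = 0.25551
Marginal likelihood of the evidence = 0.3317.
P(Galis infection | evidence) = 0.25551 / 0.3317 ≈ 0.770.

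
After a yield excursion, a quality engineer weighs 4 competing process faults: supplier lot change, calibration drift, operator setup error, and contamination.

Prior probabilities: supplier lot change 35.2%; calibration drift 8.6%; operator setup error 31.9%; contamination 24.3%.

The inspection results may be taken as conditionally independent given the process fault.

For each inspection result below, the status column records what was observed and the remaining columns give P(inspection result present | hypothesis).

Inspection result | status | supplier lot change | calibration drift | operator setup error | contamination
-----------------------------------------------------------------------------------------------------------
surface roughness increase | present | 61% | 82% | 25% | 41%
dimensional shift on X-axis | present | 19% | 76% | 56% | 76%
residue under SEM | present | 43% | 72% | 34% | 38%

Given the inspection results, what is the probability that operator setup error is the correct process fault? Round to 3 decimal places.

0.152

For each hypothesis, the unnormalized posterior weight is prior × product of the inspection result likelihoods:
  supplier lot change: 0.352 × 0.61 × 0.19 × 0.43 = 0.017543
  calibration drift: 0.086 × 0.82 × 0.76 × 0.72 = 0.038589
  operator setup error: 0.319 × 0.25 × 0.56 × 0.34 = 0.015184
  contamination: 0.243 × 0.41 × 0.76 × 0.38 = 0.028773
The unnormalized weights sum to 0.10009.
P(operator setup error | evidence) = 0.015184 / 0.10009 ≈ 0.152.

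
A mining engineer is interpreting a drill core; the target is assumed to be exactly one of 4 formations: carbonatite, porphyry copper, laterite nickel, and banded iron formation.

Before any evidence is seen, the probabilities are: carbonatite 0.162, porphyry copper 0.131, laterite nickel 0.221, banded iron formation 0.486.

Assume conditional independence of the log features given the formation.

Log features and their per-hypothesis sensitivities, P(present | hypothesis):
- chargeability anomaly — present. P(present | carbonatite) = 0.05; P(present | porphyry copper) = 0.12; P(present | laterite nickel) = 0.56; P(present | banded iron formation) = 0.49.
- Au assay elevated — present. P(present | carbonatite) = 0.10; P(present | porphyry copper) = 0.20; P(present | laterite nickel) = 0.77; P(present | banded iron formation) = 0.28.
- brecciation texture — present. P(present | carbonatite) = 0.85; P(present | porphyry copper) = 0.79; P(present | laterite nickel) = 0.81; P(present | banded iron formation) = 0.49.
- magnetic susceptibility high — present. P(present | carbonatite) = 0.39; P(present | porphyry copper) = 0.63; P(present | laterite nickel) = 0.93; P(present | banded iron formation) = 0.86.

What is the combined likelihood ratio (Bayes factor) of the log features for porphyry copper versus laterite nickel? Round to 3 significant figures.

The Bayes factor is the ratio of the joint likelihoods of the log feature pattern under the two hypotheses.
  porphyry copper: 0.12 × 0.20 × 0.79 × 0.63 = 0.011945
  laterite nickel: 0.56 × 0.77 × 0.81 × 0.93 = 0.32482
Bayes factor = 0.011945 / 0.32482 ≈ 0.0368

0.0368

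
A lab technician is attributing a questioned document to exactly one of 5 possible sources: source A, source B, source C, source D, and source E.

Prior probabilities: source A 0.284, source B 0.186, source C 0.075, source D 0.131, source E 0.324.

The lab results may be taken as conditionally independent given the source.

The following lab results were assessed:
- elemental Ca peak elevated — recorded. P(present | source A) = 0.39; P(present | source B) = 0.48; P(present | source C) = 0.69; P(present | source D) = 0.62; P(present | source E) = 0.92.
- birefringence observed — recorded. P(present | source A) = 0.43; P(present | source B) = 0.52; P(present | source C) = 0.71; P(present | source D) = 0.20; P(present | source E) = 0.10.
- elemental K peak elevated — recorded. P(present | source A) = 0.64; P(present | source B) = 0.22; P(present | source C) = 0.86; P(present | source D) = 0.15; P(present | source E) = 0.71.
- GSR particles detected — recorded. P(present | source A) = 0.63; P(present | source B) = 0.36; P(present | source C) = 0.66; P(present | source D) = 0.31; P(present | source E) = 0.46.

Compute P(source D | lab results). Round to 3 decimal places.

For each hypothesis, the unnormalized posterior weight is prior × product of the lab result likelihoods:
  source A: 0.284 × 0.39 × 0.43 × 0.64 × 0.63 = 0.019203
  source B: 0.186 × 0.48 × 0.52 × 0.22 × 0.36 = 0.0036769
  source C: 0.075 × 0.69 × 0.71 × 0.86 × 0.66 = 0.020855
  source D: 0.131 × 0.62 × 0.20 × 0.15 × 0.31 = 0.00075535
  source E: 0.324 × 0.92 × 0.10 × 0.71 × 0.46 = 0.0097353
Normalizing constant Z = 0.019203 + 0.0036769 + 0.020855 + 0.00075535 + 0.0097353 = 0.054226.
P(source D | evidence) = 0.00075535 / 0.054226 ≈ 0.014.

0.014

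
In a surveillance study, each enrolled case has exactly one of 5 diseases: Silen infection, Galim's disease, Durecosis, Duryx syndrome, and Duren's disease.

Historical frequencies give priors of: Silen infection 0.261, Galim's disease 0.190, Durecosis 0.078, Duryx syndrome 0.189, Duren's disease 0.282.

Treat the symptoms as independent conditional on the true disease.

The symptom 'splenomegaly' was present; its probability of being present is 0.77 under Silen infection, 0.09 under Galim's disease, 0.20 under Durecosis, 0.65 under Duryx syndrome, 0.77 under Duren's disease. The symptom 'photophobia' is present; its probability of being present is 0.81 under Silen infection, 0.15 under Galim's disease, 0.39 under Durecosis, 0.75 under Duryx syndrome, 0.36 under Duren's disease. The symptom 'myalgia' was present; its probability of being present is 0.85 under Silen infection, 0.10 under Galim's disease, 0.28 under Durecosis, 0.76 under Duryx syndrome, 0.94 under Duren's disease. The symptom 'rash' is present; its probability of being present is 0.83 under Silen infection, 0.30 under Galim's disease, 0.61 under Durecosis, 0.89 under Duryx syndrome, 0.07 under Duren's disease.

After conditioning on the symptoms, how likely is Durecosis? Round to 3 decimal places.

Multiply each prior by the joint likelihood of the symptom pattern:
  Silen infection: 0.261 × 0.77 × 0.81 × 0.85 × 0.83 = 0.11485
  Galim's disease: 0.190 × 0.09 × 0.15 × 0.10 × 0.30 = 7.695e-05
  Durecosis: 0.078 × 0.20 × 0.39 × 0.28 × 0.61 = 0.0010391
  Duryx syndrome: 0.189 × 0.65 × 0.75 × 0.76 × 0.89 = 0.062322
  Duren's disease: 0.282 × 0.77 × 0.36 × 0.94 × 0.07 = 0.0051436
Marginal likelihood of the evidence = 0.18343.
P(Durecosis | evidence) = 0.0010391 / 0.18343 ≈ 0.006.

0.006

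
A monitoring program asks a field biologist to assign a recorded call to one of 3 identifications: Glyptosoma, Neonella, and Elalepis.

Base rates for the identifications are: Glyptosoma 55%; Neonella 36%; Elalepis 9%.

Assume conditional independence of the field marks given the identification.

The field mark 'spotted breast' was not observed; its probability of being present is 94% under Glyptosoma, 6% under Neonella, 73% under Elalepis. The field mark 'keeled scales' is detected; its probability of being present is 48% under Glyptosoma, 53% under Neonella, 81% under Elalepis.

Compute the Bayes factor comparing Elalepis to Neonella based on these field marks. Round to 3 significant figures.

0.439

Joint likelihood of the field mark pattern under each hypothesis (using 1 − P(present | H) for each absent field mark):
  Elalepis: (1 − 0.73) × 0.81 = 0.2187
  Neonella: (1 − 0.06) × 0.53 = 0.4982
Bayes factor = 0.2187 / 0.4982 ≈ 0.439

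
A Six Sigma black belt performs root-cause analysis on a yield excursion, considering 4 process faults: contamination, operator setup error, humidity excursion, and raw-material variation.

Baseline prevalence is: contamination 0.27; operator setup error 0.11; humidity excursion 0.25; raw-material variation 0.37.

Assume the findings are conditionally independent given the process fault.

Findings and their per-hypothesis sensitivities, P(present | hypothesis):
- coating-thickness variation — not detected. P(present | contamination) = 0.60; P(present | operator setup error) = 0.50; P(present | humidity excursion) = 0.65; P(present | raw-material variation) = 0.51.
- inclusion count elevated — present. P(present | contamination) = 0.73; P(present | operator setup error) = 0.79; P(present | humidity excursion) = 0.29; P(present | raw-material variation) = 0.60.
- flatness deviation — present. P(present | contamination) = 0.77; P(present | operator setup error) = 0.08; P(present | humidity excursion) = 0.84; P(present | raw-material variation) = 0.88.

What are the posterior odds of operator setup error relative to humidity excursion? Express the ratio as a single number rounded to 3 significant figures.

Posterior odds equal prior odds times the likelihood ratio; only the two competing hypotheses matter (using 1 − P(present | H) for each absent finding).
  operator setup error: 0.11 × (1 − 0.50) × 0.79 × 0.08 = 0.003476
  humidity excursion: 0.25 × (1 − 0.65) × 0.29 × 0.84 = 0.021315
Odds(operator setup error : humidity excursion) = 0.003476 / 0.021315 ≈ 0.163.

0.163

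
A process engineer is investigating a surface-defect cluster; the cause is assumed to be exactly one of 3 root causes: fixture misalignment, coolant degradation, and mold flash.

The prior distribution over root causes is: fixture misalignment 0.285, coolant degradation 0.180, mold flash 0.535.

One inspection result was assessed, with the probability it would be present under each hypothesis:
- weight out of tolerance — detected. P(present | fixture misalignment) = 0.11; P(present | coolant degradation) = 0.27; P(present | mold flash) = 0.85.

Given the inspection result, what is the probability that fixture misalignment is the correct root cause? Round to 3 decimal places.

Multiply each prior by the likelihood of the inspection result:
  fixture misalignment: 0.285 × 0.11 = 0.03135
  coolant degradation: 0.180 × 0.27 = 0.0486
  mold flash: 0.535 × 0.85 = 0.45475
Normalizing constant Z = 0.03135 + 0.0486 + 0.45475 = 0.5347.
P(fixture misalignment | evidence) = 0.03135 / 0.5347 ≈ 0.059.

0.059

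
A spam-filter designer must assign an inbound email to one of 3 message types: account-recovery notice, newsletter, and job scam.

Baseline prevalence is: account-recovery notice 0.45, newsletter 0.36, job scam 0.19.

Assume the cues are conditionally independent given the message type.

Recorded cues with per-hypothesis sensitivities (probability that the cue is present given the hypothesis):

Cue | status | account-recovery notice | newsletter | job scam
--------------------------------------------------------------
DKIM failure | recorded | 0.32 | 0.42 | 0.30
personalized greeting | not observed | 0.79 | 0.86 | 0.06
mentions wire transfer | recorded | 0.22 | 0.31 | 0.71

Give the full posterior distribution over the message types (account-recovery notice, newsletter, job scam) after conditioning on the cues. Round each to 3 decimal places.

Multiply each prior by the joint likelihood of the cue pattern (using 1 − P(present | H) for each absent cue):
  account-recovery notice: 0.45 × 0.32 × (1 − 0.79) × 0.22 = 0.0066528
  newsletter: 0.36 × 0.42 × (1 − 0.86) × 0.31 = 0.0065621
  job scam: 0.19 × 0.30 × (1 − 0.06) × 0.71 = 0.038042
Marginal likelihood of the evidence = 0.051257.
P(account-recovery notice | evidence) = 0.0066528 / 0.051257 ≈ 0.130
P(newsletter | evidence) = 0.0065621 / 0.051257 ≈ 0.128
P(job scam | evidence) = 0.038042 / 0.051257 ≈ 0.742

0.130, 0.128, 0.742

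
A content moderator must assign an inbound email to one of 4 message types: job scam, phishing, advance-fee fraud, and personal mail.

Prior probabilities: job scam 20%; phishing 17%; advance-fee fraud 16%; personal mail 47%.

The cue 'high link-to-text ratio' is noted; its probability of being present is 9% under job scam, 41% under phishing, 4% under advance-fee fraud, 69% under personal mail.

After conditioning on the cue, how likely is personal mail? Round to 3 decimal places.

For each hypothesis, the unnormalized posterior weight is prior × likelihood:
  job scam: 0.20 × 0.09 = 0.018
  phishing: 0.17 × 0.41 = 0.0697
  advance-fee fraud: 0.16 × 0.04 = 0.0064
  personal mail: 0.47 × 0.69 = 0.3243
Marginal likelihood of the evidence = 0.4184.
P(personal mail | evidence) = 0.3243 / 0.4184 ≈ 0.775.

0.775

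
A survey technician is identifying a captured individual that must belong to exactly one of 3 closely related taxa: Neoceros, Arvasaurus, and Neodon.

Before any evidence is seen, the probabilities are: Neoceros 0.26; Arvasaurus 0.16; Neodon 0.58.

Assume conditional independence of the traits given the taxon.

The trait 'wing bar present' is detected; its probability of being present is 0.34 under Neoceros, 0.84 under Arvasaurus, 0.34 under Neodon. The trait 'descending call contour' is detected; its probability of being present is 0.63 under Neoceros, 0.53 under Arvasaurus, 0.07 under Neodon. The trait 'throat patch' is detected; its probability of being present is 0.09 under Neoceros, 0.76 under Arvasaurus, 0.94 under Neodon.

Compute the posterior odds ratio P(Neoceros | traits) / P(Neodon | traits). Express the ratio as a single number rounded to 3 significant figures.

The normalizing constant cancels in an odds ratio, so compute prior × likelihood for the two hypotheses only:
  Neoceros: 0.26 × 0.34 × 0.63 × 0.09 = 0.0050123
  Neodon: 0.58 × 0.34 × 0.07 × 0.94 = 0.012976
Odds(Neoceros : Neodon) = 0.0050123 / 0.012976 ≈ 0.386.

0.386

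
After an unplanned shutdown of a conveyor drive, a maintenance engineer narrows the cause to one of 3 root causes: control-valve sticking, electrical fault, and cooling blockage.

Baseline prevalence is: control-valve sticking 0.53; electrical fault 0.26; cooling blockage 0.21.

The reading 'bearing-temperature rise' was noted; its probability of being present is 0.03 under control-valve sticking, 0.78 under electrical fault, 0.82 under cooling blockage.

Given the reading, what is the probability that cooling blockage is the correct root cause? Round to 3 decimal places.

For each hypothesis, the unnormalized posterior weight is prior × likelihood:
  control-valve sticking: 0.53 × 0.03 = 0.0159
  electrical fault: 0.26 × 0.78 = 0.2028
  cooling blockage: 0.21 × 0.82 = 0.1722
Normalizing constant Z = 0.0159 + 0.2028 + 0.1722 = 0.3909.
P(cooling blockage | evidence) = 0.1722 / 0.3909 ≈ 0.441.

0.441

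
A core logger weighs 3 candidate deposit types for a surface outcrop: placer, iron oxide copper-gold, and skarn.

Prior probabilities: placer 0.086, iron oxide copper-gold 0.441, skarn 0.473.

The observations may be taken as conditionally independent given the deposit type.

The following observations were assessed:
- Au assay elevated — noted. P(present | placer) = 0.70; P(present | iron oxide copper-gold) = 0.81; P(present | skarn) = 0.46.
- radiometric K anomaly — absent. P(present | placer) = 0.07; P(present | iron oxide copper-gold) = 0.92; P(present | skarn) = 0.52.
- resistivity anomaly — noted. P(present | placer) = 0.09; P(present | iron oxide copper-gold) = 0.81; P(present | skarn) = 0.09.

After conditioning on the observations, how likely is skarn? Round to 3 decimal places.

0.250

By Bayes' rule with conditional independence, the unnormalized weight for each hypothesis is prior × ∏ likelihoods (using 1 − P(present | H) for each absent observation):
  placer: 0.086 × 0.70 × (1 − 0.07) × 0.09 = 0.0050387
  iron oxide copper-gold: 0.441 × 0.81 × (1 − 0.92) × 0.81 = 0.023147
  skarn: 0.473 × 0.46 × (1 − 0.52) × 0.09 = 0.0093995
The unnormalized weights sum to 0.037585.
P(skarn | evidence) = 0.0093995 / 0.037585 ≈ 0.250.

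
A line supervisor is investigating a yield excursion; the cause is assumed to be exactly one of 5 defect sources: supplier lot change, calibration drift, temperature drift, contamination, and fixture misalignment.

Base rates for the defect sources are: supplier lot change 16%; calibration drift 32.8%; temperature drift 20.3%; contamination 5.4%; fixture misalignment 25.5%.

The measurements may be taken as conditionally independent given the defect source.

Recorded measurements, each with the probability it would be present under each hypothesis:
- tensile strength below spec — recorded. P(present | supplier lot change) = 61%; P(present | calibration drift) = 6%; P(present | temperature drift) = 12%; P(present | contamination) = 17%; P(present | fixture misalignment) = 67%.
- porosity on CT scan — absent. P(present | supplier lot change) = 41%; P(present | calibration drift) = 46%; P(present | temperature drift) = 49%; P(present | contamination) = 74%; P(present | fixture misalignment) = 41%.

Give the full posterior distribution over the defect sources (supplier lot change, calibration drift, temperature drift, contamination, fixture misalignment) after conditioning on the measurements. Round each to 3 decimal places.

For each hypothesis, the unnormalized posterior weight is prior × product of the measurement likelihoods (using 1 − P(present | H) for each absent measurement):
  supplier lot change: 0.160 × 0.61 × (1 − 0.41) = 0.057584
  calibration drift: 0.328 × 0.06 × (1 − 0.46) = 0.010627
  temperature drift: 0.203 × 0.12 × (1 − 0.49) = 0.012424
  contamination: 0.054 × 0.17 × (1 − 0.74) = 0.0023868
  fixture misalignment: 0.255 × 0.67 × (1 − 0.41) = 0.1008
Normalizing constant Z = 0.057584 + 0.010627 + 0.012424 + 0.0023868 + 0.1008 = 0.18382.
P(supplier lot change | evidence) = 0.057584 / 0.18382 ≈ 0.313
P(calibration drift | evidence) = 0.010627 / 0.18382 ≈ 0.058
P(temperature drift | evidence) = 0.012424 / 0.18382 ≈ 0.068
P(contamination | evidence) = 0.0023868 / 0.18382 ≈ 0.013
P(fixture misalignment | evidence) = 0.1008 / 0.18382 ≈ 0.548

0.313, 0.058, 0.068, 0.013, 0.548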